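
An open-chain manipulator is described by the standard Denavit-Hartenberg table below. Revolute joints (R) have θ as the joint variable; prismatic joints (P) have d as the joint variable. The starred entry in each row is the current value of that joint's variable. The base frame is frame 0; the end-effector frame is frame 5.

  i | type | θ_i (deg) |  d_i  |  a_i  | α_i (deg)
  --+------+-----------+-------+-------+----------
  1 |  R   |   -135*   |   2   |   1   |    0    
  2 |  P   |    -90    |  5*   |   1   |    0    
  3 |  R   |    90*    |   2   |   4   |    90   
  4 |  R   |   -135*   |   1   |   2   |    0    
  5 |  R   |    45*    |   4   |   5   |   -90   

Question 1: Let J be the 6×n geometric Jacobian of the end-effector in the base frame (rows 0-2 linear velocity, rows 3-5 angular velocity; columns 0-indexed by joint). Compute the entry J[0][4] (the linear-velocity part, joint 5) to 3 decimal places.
-3.536

axis z_4 = (-0.7071,0.7071,0.0000); lever o_n−o_4 = (-2.8284,2.8284,-5.0000)
cross product → J_v[:, 4] = (-3.5355,-3.5355,0.0000)
J_ω[:, 4] = z_4
entry J[0][4] = -3.5355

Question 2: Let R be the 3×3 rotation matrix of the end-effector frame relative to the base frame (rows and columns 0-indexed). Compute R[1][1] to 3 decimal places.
End-effector y-axis (col 1 of R) = (0.7071,-0.7071,-0.0000)
R[1][1] = -0.7071

-0.707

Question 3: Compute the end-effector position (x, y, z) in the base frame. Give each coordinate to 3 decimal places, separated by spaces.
after link 1: o_1 = (-0.7071, -0.7071, 2.0000)
after link 2: o_2 = (-1.4142, -0.0000, 7.0000)
after link 3: o_3 = (-4.2426, -2.8284, 9.0000)
after link 4: o_4 = (-3.9497, -1.1213, 7.5858)
after link 5: o_5 = (-6.7782, 1.7071, 2.5858)

-6.778 1.707 2.586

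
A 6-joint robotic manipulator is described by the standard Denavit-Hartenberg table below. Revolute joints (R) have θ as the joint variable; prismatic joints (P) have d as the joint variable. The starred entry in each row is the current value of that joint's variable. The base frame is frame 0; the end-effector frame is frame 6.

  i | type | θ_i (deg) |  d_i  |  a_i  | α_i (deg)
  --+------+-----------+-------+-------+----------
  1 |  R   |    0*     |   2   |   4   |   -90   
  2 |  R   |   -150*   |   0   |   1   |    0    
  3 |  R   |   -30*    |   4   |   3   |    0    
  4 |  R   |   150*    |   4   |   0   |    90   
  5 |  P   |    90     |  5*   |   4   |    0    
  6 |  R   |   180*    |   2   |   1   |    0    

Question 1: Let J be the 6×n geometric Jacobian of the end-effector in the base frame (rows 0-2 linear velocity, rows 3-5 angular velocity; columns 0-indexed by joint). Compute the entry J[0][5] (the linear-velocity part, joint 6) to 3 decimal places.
axis z_5 = (-0.5000,0.0000,0.8660); lever o_n−o_5 = (-1.0000,-1.0000,1.7321)
cross product → J_v[:, 5] = (0.8660,-0.0000,0.5000)
J_ω[:, 5] = z_5
entry J[0][5] = 0.8660

0.866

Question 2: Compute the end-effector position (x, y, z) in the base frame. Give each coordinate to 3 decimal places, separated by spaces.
-3.366 11.000 8.562

after link 1: o_1 = (4.0000, 0.0000, 2.0000)
after link 2: o_2 = (3.1340, -0.0000, 2.5000)
after link 3: o_3 = (0.1340, 4.0000, 2.5000)
after link 4: o_4 = (0.1340, 8.0000, 2.5000)
after link 5: o_5 = (-2.3660, 12.0000, 6.8301)
after link 6: o_6 = (-3.3660, 11.0000, 8.5622)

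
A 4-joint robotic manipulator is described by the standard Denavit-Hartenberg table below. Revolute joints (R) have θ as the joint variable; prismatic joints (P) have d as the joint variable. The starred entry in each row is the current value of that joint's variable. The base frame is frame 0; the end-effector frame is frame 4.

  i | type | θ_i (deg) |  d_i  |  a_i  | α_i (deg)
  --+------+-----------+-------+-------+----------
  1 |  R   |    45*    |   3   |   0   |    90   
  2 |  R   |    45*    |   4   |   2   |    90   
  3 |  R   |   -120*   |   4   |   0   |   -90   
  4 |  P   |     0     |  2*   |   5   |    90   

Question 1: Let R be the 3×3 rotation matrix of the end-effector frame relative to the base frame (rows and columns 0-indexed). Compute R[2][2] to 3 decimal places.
-0.707

End-effector z-axis (col 2 of R) = (0.5000,0.5000,-0.7071)
R[2][2] = -0.7071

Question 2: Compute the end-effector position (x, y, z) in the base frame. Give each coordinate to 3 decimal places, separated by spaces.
after link 1: o_1 = (0.0000, 0.0000, 3.0000)
after link 2: o_2 = (3.8284, -1.8284, 4.4142)
after link 3: o_3 = (5.8284, 0.1716, 1.5858)
after link 4: o_4 = (1.6755, 3.5566, 1.0428)

1.675 3.557 1.043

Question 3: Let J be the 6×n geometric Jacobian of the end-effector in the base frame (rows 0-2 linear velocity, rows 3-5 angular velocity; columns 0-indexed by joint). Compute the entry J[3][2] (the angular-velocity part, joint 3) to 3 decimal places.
0.500

axis z_2 = (0.5000,0.5000,-0.7071); lever o_n−o_2 = (-2.1529,5.3850,-3.3714)
cross product → J_v[:, 2] = (2.1220,3.2081,3.7690)
J_ω[:, 2] = z_2
entry J[3][2] = 0.5000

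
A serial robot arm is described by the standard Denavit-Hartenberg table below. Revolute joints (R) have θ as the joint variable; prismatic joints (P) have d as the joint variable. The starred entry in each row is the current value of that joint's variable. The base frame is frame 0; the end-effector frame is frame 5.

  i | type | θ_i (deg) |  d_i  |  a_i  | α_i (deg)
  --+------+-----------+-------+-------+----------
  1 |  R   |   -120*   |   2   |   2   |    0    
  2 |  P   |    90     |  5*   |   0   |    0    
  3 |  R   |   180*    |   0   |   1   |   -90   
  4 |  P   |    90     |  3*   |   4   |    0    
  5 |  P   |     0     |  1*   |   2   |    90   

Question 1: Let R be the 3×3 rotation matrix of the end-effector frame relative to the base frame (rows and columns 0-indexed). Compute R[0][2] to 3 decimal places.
-0.866

End-effector z-axis (col 2 of R) = (-0.8660,0.5000,0.0000)
R[0][2] = -0.8660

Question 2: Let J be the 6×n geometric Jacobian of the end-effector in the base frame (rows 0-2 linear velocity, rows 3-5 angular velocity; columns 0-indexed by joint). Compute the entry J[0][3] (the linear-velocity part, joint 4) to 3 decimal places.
-0.500

prismatic axis z_3 = (-0.5000,-0.8660,0.0000)
J_v[:, 3] = z_3; J_ω[:, 3] = (0,0,0)
entry J[0][3] = -0.5000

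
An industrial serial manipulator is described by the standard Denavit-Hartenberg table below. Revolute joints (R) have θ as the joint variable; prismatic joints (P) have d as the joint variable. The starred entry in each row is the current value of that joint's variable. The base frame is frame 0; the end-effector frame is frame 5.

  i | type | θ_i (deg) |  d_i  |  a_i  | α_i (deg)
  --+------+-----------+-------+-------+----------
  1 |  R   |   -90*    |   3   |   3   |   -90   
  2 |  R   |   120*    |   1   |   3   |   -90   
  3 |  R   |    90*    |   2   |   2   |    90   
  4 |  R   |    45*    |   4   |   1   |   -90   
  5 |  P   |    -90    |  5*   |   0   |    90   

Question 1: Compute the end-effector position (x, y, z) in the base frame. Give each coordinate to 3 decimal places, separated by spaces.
after link 1: o_1 = (0.0000, -3.0000, 3.0000)
after link 2: o_2 = (1.0000, -1.5000, 0.4019)
after link 3: o_3 = (-1.0000, 0.2321, 1.4019)
after link 4: o_4 = (-1.7071, 2.8444, -1.7086)
after link 5: o_5 = (1.8284, 5.9063, 0.0591)

1.828 5.906 0.059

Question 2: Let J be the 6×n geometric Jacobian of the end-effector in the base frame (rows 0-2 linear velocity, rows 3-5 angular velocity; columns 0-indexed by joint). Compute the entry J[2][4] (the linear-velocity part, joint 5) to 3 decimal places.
0.354

prismatic axis z_4 = (0.7071,0.6124,0.3536)
J_v[:, 4] = z_4; J_ω[:, 4] = (0,0,0)
entry J[2][4] = 0.3536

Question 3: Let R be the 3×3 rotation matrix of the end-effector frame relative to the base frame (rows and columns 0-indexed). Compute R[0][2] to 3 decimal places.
End-effector z-axis (col 2 of R) = (0.7071,-0.6124,-0.3536)
R[0][2] = 0.7071

0.707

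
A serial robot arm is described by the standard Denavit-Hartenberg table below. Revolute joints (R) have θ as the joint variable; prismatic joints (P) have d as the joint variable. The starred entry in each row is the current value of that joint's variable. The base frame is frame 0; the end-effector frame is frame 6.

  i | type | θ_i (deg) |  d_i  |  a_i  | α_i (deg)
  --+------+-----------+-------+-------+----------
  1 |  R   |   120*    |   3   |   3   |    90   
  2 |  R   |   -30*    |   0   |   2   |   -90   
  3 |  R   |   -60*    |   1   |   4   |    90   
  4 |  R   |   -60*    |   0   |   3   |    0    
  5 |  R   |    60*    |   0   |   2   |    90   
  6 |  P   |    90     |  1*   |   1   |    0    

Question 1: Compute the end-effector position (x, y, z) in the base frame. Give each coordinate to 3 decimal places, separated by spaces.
3.093 8.634 -1.692

after link 1: o_1 = (-1.5000, 2.5981, 3.0000)
after link 2: o_2 = (-2.3660, 4.0981, 2.0000)
after link 3: o_3 = (-0.4821, 7.7631, 1.8660)
after link 4: o_4 = (0.9677, 7.8502, -0.7590)
after link 5: o_5 = (2.0347, 9.4662, -1.2590)
after link 6: o_6 = (3.0927, 8.6337, -1.6920)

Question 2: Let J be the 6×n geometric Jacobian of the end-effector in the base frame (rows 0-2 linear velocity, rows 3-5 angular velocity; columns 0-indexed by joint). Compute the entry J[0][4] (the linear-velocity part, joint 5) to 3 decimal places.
axis z_4 = (0.8080,-0.3995,0.4330); lever o_n−o_4 = (2.1250,0.7835,-0.9330)
cross product → J_v[:, 4] = (0.0335,1.6740,1.4821)
J_ω[:, 4] = z_4
entry J[0][4] = 0.0335

0.033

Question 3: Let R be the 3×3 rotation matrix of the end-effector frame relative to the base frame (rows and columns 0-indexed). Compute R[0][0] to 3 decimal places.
0.808

End-effector x-axis (col 0 of R) = (0.8080,-0.3995,0.4330)
R[0][0] = 0.8080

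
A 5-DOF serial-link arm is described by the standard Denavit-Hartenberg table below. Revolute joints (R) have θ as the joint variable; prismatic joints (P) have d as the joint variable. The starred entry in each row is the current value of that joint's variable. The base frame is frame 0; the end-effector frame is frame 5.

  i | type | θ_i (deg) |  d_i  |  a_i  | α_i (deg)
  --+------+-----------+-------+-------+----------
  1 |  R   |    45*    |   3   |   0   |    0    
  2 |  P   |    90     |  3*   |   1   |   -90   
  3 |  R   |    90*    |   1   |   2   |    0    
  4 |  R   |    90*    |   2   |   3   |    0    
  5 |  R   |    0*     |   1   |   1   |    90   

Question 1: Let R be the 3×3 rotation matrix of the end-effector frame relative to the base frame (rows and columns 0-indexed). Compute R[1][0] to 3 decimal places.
-0.707

End-effector x-axis (col 0 of R) = (0.7071,-0.7071,-0.0000)
R[1][0] = -0.7071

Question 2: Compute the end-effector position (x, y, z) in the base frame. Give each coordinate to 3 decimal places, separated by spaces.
-0.707 -4.950 4.000

after link 1: o_1 = (0.0000, 0.0000, 3.0000)
after link 2: o_2 = (-0.7071, 0.7071, 6.0000)
after link 3: o_3 = (-1.4142, 0.0000, 4.0000)
after link 4: o_4 = (-0.7071, -3.5355, 4.0000)
after link 5: o_5 = (-0.7071, -4.9497, 4.0000)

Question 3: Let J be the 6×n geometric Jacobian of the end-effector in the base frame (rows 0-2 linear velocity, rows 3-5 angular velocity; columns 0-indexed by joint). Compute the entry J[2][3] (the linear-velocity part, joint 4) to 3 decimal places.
4.000

axis z_3 = (-0.7071,-0.7071,0.0000); lever o_n−o_3 = (0.7071,-4.9497,-0.0000)
cross product → J_v[:, 3] = (0.0000,-0.0000,4.0000)
J_ω[:, 3] = z_3
entry J[2][3] = 4.0000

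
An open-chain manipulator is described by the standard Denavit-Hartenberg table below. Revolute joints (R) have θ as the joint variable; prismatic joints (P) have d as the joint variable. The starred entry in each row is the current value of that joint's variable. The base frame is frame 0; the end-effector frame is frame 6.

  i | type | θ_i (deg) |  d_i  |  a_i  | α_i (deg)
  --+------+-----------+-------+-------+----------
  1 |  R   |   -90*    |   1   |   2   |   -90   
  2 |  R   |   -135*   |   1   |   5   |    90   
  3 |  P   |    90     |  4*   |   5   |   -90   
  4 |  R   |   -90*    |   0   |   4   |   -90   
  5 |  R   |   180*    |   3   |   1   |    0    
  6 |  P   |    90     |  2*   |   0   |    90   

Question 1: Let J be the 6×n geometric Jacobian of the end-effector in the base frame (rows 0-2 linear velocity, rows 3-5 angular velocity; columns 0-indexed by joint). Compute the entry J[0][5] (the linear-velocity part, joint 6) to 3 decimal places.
prismatic axis z_5 = (1.0000,-0.0000,0.0000)
J_v[:, 5] = z_5; J_ω[:, 5] = (0,0,0)
entry J[0][5] = 1.0000

1.000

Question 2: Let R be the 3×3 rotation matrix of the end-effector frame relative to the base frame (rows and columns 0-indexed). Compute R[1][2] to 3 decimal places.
End-effector z-axis (col 2 of R) = (-0.0000,-0.7071,0.7071)
R[1][2] = -0.7071

-0.707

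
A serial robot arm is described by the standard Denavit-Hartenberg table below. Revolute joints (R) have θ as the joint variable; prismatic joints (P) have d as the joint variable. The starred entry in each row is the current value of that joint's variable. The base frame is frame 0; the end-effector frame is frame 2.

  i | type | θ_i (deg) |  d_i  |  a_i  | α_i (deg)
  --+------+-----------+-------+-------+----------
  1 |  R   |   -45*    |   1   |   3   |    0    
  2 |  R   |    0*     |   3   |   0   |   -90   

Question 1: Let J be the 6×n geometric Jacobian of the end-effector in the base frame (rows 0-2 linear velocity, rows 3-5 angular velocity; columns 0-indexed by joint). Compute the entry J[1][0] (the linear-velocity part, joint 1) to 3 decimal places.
axis z_0 = ẑ; lever o_n−o_0 = (2.1213,-2.1213,4.0000)
cross product → J_v[:, 0] = (2.1213,2.1213,-0.0000)
J_ω[:, 0] = z_0
entry J[1][0] = 2.1213

2.121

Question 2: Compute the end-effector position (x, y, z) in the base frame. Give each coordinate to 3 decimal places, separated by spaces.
2.121 -2.121 4.000

after link 1: o_1 = (2.1213, -2.1213, 1.0000)
after link 2: o_2 = (2.1213, -2.1213, 4.0000)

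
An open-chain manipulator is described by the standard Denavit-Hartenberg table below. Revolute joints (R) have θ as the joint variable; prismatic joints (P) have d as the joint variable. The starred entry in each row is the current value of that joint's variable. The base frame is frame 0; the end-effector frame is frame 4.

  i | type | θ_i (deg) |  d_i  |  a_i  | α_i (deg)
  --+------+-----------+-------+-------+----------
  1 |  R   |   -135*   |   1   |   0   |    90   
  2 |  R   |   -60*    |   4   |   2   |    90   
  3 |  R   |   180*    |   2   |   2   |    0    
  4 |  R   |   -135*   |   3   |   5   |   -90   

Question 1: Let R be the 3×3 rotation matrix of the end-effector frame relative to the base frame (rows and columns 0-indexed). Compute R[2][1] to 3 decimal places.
End-effector y-axis (col 1 of R) = (-0.6124,-0.6124,0.5000)
R[2][1] = 0.5000

0.500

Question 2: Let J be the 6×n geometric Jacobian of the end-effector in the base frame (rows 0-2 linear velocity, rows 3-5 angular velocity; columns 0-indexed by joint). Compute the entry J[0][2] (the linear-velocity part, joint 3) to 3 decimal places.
0.164

axis z_2 = (0.6124,0.6124,-0.5000); lever o_n−o_2 = (0.0190,5.0190,-3.8298)
cross product → J_v[:, 2] = (0.1642,2.3358,3.0619)
J_ω[:, 2] = z_2
entry J[0][2] = 0.1642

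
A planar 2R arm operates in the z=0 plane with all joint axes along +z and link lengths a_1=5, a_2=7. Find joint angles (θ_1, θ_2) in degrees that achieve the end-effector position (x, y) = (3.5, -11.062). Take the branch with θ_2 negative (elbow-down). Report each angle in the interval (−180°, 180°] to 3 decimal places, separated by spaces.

-54.882 -30.006

cos θ_2 = (134.6178−5²−7²)/(2·5·7) = 0.8660; θ_2 = -30.0064° (elbow-down)
β = atan2(-11.0620,3.5000) = -72.4427°; ψ = atan2(-3.5007,11.0618) = -17.5608°
θ_1 = β − ψ = -54.8819°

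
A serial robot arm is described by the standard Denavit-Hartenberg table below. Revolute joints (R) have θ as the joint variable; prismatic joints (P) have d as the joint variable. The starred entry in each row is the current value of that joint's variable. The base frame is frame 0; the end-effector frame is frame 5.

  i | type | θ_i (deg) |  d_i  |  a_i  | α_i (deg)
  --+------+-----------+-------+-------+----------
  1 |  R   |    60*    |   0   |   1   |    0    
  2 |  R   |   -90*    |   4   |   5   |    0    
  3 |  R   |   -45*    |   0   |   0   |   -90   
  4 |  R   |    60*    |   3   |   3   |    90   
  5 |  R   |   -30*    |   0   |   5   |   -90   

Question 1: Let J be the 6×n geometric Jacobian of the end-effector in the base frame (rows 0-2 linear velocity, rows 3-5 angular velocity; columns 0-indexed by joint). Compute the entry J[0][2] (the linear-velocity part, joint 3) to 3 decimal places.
axis z_2 = (0.0000,0.0000,1.0000); lever o_n−o_2 = (1.4316,-3.4108,-6.3481)
cross product → J_v[:, 2] = (3.4108,1.4316,-0.0000)
J_ω[:, 2] = z_2
entry J[0][2] = 3.4108

3.411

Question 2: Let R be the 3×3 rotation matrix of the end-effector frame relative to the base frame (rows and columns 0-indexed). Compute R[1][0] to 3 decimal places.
-0.548

End-effector x-axis (col 0 of R) = (-0.3709,-0.5477,-0.7500)
R[1][0] = -0.5477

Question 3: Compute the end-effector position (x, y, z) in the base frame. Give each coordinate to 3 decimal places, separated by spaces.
after link 1: o_1 = (0.5000, 0.8660, 0.0000)
after link 2: o_2 = (4.8301, -1.6340, 4.0000)
after link 3: o_3 = (4.8301, -1.6340, 4.0000)
after link 4: o_4 = (8.1161, -2.3064, 1.4019)
after link 5: o_5 = (6.2617, -5.0447, -2.3481)

6.262 -5.045 -2.348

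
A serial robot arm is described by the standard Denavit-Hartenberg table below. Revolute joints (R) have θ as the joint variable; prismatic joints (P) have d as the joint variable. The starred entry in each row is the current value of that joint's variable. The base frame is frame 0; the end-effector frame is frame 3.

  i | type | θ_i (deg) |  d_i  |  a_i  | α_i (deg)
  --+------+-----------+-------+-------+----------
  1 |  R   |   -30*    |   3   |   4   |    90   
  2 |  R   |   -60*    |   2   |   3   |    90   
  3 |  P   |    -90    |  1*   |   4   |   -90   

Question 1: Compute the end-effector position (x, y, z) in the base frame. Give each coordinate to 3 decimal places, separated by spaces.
after link 1: o_1 = (3.4641, -2.0000, 3.0000)
after link 2: o_2 = (3.7631, -4.4821, 0.4019)
after link 3: o_3 = (5.0131, -0.5849, -0.0981)

5.013 -0.585 -0.098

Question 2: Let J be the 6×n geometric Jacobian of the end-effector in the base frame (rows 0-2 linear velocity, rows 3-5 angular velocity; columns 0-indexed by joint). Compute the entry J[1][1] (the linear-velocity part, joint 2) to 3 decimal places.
axis z_1 = (-0.5000,-0.8660,0.0000); lever o_n−o_1 = (1.5490,1.4151,-3.0981)
cross product → J_v[:, 1] = (2.6830,-1.5490,0.6340)
J_ω[:, 1] = z_1
entry J[1][1] = -1.5490

-1.549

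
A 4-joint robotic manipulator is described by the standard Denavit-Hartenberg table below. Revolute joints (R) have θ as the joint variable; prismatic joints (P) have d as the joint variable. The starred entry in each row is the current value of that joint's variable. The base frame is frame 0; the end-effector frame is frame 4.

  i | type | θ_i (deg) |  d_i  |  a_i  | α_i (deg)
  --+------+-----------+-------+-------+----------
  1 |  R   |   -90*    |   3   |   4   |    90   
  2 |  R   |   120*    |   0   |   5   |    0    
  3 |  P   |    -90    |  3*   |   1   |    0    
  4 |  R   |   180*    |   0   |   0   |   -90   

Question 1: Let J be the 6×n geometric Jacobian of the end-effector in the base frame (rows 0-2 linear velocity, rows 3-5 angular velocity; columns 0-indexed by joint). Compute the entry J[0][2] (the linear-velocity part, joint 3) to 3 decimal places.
prismatic axis z_2 = (-1.0000,-0.0000,0.0000)
J_v[:, 2] = z_2; J_ω[:, 2] = (0,0,0)
entry J[0][2] = -1.0000

-1.000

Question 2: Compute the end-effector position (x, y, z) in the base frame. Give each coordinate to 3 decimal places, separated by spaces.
-3.000 -2.366 7.830

after link 1: o_1 = (0.0000, -4.0000, 3.0000)
after link 2: o_2 = (0.0000, -1.5000, 7.3301)
after link 3: o_3 = (-3.0000, -2.3660, 7.8301)
after link 4: o_4 = (-3.0000, -2.3660, 7.8301)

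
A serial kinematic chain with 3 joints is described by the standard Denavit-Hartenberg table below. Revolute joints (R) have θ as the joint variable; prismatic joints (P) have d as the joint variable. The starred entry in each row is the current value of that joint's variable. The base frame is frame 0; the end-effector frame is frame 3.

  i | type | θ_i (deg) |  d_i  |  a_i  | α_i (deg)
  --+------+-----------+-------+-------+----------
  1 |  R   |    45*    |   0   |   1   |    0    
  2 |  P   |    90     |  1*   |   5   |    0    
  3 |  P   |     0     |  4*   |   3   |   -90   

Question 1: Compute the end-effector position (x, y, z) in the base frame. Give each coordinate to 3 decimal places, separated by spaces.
-4.950 6.364 5.000

after link 1: o_1 = (0.7071, 0.7071, 0.0000)
after link 2: o_2 = (-2.8284, 4.2426, 1.0000)
after link 3: o_3 = (-4.9497, 6.3640, 5.0000)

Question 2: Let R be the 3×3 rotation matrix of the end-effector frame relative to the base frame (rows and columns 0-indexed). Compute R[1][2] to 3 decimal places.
End-effector z-axis (col 2 of R) = (-0.7071,-0.7071,0.0000)
R[1][2] = -0.7071

-0.707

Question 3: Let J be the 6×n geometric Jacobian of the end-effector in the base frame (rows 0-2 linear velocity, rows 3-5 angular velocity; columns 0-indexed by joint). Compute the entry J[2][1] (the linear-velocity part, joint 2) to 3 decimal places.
1.000

prismatic axis z_1 = (0.0000,0.0000,1.0000)
J_v[:, 1] = z_1; J_ω[:, 1] = (0,0,0)
entry J[2][1] = 1.0000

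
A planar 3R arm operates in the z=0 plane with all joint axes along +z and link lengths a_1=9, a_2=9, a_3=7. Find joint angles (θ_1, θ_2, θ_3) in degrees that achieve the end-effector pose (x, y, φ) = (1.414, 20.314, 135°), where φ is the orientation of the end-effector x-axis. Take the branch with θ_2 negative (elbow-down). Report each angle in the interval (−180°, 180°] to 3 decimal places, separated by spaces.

wrist centre = target − a_3·(cos φ, sin φ) = (6.3637, 15.3643)
cos θ_2 = (276.5575−9²−9²)/(2·9·9) = 0.7071; θ_2 = -44.9969° (elbow-down)
β = atan2(15.3643,6.3637) = 67.5011°; ψ = atan2(-6.3636,15.3643) = -22.4984°
θ_1 = β − ψ = 89.9995°
θ_3 = φ − θ_1 − θ_2 = 89.9974° (wrapped to (-180°,180°])

90.000 -44.997 89.997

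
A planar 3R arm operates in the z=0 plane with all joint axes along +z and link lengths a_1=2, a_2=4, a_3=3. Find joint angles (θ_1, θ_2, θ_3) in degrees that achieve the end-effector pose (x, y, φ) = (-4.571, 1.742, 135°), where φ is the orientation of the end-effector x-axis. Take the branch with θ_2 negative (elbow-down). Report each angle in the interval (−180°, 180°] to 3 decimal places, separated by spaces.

-45.005 -149.991 -30.004

wrist centre = target − a_3·(cos φ, sin φ) = (-2.4497, -0.3793)
cos θ_2 = (6.1448−2²−4²)/(2·2·4) = -0.8659; θ_2 = -149.9913° (elbow-down)
β = atan2(-0.3793,-2.4497) = -171.1979°; ψ = atan2(-2.0005,-1.4638) = -126.1931°
θ_1 = β − ψ = -45.0048°
θ_3 = φ − θ_1 − θ_2 = -30.0039° (wrapped to (-180°,180°])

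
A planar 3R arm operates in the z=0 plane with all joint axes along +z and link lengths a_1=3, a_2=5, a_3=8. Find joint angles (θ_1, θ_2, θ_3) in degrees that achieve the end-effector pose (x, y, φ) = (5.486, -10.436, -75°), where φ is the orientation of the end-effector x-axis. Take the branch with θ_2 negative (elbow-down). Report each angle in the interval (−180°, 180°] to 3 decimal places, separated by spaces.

wrist centre = target − a_3·(cos φ, sin φ) = (3.4154, -2.7086)
cos θ_2 = (19.0018−3²−5²)/(2·3·5) = -0.4999; θ_2 = -119.9961° (elbow-down)
β = atan2(-2.7086,3.4154) = -38.4159°; ψ = atan2(-4.3303,0.5003) = -83.4096°
θ_1 = β − ψ = 44.9938°
θ_3 = φ − θ_1 − θ_2 = 0.0024° (wrapped to (-180°,180°])

44.994 -119.996 0.002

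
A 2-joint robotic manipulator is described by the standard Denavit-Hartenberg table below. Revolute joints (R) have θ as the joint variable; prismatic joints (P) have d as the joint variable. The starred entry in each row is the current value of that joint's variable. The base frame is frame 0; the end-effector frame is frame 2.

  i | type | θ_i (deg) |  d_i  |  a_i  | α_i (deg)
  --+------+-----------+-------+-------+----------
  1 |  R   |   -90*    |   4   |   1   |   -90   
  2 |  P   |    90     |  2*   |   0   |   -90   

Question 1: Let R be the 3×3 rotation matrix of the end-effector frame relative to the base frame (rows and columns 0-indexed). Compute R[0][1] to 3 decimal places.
-1.000

End-effector y-axis (col 1 of R) = (-1.0000,0.0000,-0.0000)
R[0][1] = -1.0000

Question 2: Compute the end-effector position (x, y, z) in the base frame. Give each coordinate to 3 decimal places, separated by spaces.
after link 1: o_1 = (0.0000, -1.0000, 4.0000)
after link 2: o_2 = (2.0000, -1.0000, 4.0000)

2.000 -1.000 4.000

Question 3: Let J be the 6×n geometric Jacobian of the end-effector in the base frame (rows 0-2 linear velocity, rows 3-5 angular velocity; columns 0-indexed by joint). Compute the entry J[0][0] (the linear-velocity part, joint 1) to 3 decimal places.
axis z_0 = ẑ; lever o_n−o_0 = (2.0000,-1.0000,4.0000)
cross product → J_v[:, 0] = (1.0000,2.0000,-0.0000)
J_ω[:, 0] = z_0
entry J[0][0] = 1.0000

1.000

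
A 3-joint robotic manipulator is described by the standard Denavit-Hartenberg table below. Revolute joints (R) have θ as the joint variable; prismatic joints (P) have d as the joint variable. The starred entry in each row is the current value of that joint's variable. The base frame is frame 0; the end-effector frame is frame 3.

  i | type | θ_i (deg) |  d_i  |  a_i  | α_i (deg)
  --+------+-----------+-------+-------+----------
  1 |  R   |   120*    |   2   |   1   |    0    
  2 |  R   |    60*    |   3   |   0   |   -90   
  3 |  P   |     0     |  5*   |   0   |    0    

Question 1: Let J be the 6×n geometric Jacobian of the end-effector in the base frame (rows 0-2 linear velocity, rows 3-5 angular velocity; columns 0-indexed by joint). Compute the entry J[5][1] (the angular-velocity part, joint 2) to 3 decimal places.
1.000

axis z_1 = (0.0000,0.0000,1.0000); lever o_n−o_1 = (-0.0000,-5.0000,3.0000)
cross product → J_v[:, 1] = (5.0000,-0.0000,0.0000)
J_ω[:, 1] = z_1
entry J[5][1] = 1.0000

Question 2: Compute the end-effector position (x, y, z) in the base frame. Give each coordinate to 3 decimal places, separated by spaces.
after link 1: o_1 = (-0.5000, 0.8660, 2.0000)
after link 2: o_2 = (-0.5000, 0.8660, 5.0000)
after link 3: o_3 = (-0.5000, -4.1340, 5.0000)

-0.500 -4.134 5.000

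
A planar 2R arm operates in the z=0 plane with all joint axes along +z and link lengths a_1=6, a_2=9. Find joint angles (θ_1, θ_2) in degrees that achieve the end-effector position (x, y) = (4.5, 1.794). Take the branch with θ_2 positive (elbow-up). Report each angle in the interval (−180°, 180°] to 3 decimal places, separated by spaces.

cos θ_2 = (23.4684−6²−9²)/(2·6·9) = -0.8660; θ_2 = 150.0009° (elbow-up)
β = atan2(1.7940,4.5000) = 21.7355°; ψ = atan2(4.4999,-1.7943) = 111.7393°
θ_1 = β − ψ = -90.0038°

-90.004 150.001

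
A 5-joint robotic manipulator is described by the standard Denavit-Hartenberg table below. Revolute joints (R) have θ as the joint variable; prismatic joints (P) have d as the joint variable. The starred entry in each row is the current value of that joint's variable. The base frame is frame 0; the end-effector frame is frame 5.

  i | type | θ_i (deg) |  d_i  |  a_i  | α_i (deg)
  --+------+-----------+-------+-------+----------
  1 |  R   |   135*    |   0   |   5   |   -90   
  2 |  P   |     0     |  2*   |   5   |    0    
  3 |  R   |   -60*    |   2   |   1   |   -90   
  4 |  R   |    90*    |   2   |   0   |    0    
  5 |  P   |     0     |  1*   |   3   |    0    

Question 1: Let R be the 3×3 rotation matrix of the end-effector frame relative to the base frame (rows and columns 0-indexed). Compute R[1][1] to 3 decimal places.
-0.354

End-effector y-axis (col 1 of R) = (0.3536,-0.3536,-0.8660)
R[1][1] = -0.3536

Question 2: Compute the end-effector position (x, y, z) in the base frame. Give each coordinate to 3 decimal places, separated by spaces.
-9.969 8.555 -0.634

after link 1: o_1 = (-3.5355, 3.5355, 0.0000)
after link 2: o_2 = (-8.4853, 5.6569, 0.0000)
after link 3: o_3 = (-10.2530, 4.5962, 0.8660)
after link 4: o_4 = (-11.4778, 5.8209, -0.1340)
after link 5: o_5 = (-9.9688, 8.5546, -0.6340)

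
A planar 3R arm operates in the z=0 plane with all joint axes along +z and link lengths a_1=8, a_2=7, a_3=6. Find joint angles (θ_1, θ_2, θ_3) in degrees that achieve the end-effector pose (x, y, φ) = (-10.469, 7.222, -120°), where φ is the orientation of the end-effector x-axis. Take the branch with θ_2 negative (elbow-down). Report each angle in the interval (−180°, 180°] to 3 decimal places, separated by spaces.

135.001 -29.998 134.997

wrist centre = target − a_3·(cos φ, sin φ) = (-7.4690, 12.4182)
cos θ_2 = (209.9965−8²−7²)/(2·8·7) = 0.8660; θ_2 = -29.9983° (elbow-down)
β = atan2(12.4182,-7.4690) = 121.0252°; ψ = atan2(-3.4998,14.0623) = -13.9758°
θ_1 = β − ψ = 135.0010°
θ_3 = φ − θ_1 − θ_2 = 134.9973° (wrapped to (-180°,180°])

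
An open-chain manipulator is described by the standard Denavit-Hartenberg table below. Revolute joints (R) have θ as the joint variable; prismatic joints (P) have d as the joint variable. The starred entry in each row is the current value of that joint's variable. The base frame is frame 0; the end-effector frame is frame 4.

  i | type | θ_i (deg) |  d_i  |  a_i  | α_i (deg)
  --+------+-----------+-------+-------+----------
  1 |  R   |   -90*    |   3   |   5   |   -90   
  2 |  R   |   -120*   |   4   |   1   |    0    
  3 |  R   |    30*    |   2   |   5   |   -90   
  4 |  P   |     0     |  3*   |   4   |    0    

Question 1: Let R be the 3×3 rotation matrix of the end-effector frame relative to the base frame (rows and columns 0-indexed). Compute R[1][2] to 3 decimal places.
End-effector z-axis (col 2 of R) = (0.0000,-1.0000,-0.0000)
R[1][2] = -1.0000

-1.000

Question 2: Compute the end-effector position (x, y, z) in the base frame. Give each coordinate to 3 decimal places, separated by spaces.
6.000 -7.500 12.866

after link 1: o_1 = (0.0000, -5.0000, 3.0000)
after link 2: o_2 = (4.0000, -4.5000, 3.8660)
after link 3: o_3 = (6.0000, -4.5000, 8.8660)
after link 4: o_4 = (6.0000, -7.5000, 12.8660)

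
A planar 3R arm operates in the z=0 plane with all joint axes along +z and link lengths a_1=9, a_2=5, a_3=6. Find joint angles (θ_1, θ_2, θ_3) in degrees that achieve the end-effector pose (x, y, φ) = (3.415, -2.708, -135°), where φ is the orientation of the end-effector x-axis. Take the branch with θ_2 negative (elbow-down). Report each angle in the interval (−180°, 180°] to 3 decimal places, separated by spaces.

wrist centre = target − a_3·(cos φ, sin φ) = (7.6576, 1.5346)
cos θ_2 = (60.9946−9²−5²)/(2·9·5) = -0.5001; θ_2 = -120.0040° (elbow-down)
β = atan2(1.5346,7.6576) = 11.3323°; ψ = atan2(-4.3300,6.4997) = -33.6707°
θ_1 = β − ψ = 45.0030°
θ_3 = φ − θ_1 − θ_2 = -59.9990° (wrapped to (-180°,180°])

45.003 -120.004 -59.999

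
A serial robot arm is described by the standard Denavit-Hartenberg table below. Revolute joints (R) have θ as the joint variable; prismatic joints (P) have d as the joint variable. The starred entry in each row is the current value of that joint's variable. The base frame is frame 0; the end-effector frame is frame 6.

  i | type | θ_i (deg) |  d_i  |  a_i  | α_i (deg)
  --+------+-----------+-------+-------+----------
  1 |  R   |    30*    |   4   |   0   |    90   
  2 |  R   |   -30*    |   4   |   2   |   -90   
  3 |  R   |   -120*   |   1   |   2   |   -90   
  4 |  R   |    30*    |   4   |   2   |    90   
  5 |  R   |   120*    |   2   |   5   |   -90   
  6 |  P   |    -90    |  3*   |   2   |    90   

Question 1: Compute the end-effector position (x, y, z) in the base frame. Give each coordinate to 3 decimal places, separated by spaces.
after link 1: o_1 = (0.0000, 0.0000, 4.0000)
after link 2: o_2 = (3.5000, -2.5981, 3.0000)
after link 3: o_3 = (4.0490, -4.2811, 4.3660)
after link 4: o_4 = (7.3146, -6.4372, 2.2010)
after link 5: o_5 = (12.4333, -4.8168, 2.6172)
after link 6: o_6 = (12.3240, -2.7639, 5.5792)

12.324 -2.764 5.579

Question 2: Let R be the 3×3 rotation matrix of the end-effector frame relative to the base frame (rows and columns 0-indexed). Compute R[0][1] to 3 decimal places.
-0.306

End-effector y-axis (col 1 of R) = (-0.3058,0.8621,0.4040)
R[0][1] = -0.3058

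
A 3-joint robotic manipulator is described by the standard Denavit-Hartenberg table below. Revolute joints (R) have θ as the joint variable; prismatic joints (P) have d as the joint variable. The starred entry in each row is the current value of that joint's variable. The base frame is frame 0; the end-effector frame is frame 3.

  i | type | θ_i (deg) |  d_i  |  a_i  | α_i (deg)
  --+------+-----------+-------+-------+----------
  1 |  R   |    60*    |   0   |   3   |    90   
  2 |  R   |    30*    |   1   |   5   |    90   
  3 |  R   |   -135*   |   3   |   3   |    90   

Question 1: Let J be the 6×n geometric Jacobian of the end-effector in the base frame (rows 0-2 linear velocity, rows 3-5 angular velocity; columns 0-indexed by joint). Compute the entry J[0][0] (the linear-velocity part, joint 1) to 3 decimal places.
-6.617

axis z_0 = ẑ; lever o_n−o_0 = (2.5254,6.6168,-1.1587)
cross product → J_v[:, 0] = (-6.6168,2.5254,0.0000)
J_ω[:, 0] = z_0
entry J[0][0] = -6.6168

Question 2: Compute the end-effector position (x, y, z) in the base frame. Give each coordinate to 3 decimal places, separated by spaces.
after link 1: o_1 = (1.5000, 2.5981, 0.0000)
after link 2: o_2 = (4.5311, 5.8481, 2.5000)
after link 3: o_3 = (2.5254, 6.6168, -1.1587)

2.525 6.617 -1.159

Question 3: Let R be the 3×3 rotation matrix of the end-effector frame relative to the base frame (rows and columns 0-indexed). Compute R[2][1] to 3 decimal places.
End-effector y-axis (col 1 of R) = (0.2500,0.4330,-0.8660)
R[2][1] = -0.8660

-0.866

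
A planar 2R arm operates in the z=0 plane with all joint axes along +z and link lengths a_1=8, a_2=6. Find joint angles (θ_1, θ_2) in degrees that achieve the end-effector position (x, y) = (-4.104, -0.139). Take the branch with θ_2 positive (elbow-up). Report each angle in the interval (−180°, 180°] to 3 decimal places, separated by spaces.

cos θ_2 = (16.8621−8²−6²)/(2·8·6) = -0.8660; θ_2 = 149.9993° (elbow-up)
β = atan2(-0.1390,-4.1040) = -178.0602°; ψ = atan2(3.0001,2.8039) = 46.9359°
θ_1 = β − ψ = -224.9961°

135.004 149.999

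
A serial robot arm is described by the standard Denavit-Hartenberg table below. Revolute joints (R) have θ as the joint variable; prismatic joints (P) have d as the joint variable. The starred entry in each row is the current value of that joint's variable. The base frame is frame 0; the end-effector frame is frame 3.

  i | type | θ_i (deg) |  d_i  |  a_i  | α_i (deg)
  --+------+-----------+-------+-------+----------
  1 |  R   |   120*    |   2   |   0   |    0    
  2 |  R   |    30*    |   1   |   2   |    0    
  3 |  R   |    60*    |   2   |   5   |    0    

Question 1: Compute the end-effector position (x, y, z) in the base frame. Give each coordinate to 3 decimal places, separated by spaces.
-6.062 -1.500 5.000

after link 1: o_1 = (0.0000, 0.0000, 2.0000)
after link 2: o_2 = (-1.7321, 1.0000, 3.0000)
after link 3: o_3 = (-6.0622, -1.5000, 5.0000)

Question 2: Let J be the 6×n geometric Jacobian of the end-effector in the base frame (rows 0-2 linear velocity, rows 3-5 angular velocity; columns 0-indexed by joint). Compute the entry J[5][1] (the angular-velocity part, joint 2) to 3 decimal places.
axis z_1 = (0.0000,0.0000,1.0000); lever o_n−o_1 = (-6.0622,-1.5000,3.0000)
cross product → J_v[:, 1] = (1.5000,-6.0622,0.0000)
J_ω[:, 1] = z_1
entry J[5][1] = 1.0000

1.000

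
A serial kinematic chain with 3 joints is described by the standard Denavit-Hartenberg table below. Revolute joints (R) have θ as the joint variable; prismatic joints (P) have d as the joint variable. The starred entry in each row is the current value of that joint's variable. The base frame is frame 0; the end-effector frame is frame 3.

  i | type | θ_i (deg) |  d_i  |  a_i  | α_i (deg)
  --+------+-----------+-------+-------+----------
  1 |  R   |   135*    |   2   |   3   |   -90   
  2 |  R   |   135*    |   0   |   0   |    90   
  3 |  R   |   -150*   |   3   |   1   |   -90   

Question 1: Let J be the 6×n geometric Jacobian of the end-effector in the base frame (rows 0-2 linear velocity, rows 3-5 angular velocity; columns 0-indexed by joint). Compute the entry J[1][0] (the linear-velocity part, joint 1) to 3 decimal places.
-3.701

axis z_0 = ẑ; lever o_n−o_0 = (-3.7008,4.4079,0.4911)
cross product → J_v[:, 0] = (-4.4079,-3.7008,0.0000)
J_ω[:, 0] = z_0
entry J[1][0] = -3.7008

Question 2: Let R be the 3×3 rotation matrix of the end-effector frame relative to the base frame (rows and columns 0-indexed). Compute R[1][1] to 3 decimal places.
End-effector y-axis (col 1 of R) = (0.5000,-0.5000,0.7071)
R[1][1] = -0.5000

-0.500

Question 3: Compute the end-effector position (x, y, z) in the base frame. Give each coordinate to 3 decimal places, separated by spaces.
-3.701 4.408 0.491

after link 1: o_1 = (-2.1213, 2.1213, 2.0000)
after link 2: o_2 = (-2.1213, 2.1213, 2.0000)
after link 3: o_3 = (-3.7008, 4.4079, 0.4911)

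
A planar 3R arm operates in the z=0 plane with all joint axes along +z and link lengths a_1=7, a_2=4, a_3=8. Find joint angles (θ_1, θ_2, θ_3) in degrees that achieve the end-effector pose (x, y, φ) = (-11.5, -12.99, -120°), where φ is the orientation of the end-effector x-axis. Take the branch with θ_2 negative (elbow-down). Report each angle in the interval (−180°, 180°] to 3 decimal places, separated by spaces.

-120.000 -60.005 60.005

wrist centre = target − a_3·(cos φ, sin φ) = (-7.5000, -6.0618)
cos θ_2 = (92.9954−7²−4²)/(2·7·4) = 0.4999; θ_2 = -60.0055° (elbow-down)
β = atan2(-6.0618,-7.5000) = -141.0535°; ψ = atan2(-3.4643,8.9997) = -21.0535°
θ_1 = β − ψ = -120.0000°
θ_3 = φ − θ_1 − θ_2 = 60.0055° (wrapped to (-180°,180°])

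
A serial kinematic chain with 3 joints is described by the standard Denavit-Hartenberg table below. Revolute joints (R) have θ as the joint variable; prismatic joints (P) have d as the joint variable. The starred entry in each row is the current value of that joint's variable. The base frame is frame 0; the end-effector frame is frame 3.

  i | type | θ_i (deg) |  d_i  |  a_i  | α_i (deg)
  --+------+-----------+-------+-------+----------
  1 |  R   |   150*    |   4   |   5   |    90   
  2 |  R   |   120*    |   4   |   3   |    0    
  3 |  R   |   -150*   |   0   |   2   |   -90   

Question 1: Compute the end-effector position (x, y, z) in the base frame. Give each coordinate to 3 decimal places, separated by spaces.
-2.531 6.080 5.598

after link 1: o_1 = (-4.3301, 2.5000, 4.0000)
after link 2: o_2 = (-1.0311, 5.2141, 6.5981)
after link 3: o_3 = (-2.5311, 6.0801, 5.5981)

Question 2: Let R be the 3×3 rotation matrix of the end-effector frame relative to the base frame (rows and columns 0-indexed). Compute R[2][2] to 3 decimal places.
End-effector z-axis (col 2 of R) = (-0.4330,0.2500,0.8660)
R[2][2] = 0.8660

0.866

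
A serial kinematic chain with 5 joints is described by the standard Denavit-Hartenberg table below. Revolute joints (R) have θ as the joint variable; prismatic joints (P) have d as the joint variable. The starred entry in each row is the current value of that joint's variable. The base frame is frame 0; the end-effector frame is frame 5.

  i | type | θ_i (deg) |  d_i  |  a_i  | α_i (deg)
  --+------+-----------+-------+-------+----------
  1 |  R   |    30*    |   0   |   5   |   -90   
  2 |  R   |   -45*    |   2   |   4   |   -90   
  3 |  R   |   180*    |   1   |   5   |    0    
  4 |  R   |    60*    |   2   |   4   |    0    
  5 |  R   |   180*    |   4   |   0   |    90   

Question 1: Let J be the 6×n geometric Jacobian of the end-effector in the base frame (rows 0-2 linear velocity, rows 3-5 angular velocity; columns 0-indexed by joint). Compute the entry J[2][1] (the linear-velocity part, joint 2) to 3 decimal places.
-2.828

axis z_1 = (-0.5000,0.8660,0.0000); lever o_n−o_1 = (-0.2826,6.1463,-7.0711)
cross product → J_v[:, 1] = (-6.1237,-3.5355,-2.8284)
J_ω[:, 1] = z_1
entry J[2][1] = -2.8284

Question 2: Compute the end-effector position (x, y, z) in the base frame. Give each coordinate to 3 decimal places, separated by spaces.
4.048 8.646 -7.071

after link 1: o_1 = (4.3301, 2.5000, 0.0000)
after link 2: o_2 = (5.7796, 5.6463, 2.8284)
after link 3: o_3 = (3.3301, 4.2321, -1.4142)
after link 4: o_4 = (1.5981, 7.2321, -4.2426)
after link 5: o_5 = (4.0476, 8.6463, -7.0711)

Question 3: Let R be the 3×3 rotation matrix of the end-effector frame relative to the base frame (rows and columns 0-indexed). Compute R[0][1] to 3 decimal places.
0.612

End-effector y-axis (col 1 of R) = (0.6124,0.3536,-0.7071)
R[0][1] = 0.6124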